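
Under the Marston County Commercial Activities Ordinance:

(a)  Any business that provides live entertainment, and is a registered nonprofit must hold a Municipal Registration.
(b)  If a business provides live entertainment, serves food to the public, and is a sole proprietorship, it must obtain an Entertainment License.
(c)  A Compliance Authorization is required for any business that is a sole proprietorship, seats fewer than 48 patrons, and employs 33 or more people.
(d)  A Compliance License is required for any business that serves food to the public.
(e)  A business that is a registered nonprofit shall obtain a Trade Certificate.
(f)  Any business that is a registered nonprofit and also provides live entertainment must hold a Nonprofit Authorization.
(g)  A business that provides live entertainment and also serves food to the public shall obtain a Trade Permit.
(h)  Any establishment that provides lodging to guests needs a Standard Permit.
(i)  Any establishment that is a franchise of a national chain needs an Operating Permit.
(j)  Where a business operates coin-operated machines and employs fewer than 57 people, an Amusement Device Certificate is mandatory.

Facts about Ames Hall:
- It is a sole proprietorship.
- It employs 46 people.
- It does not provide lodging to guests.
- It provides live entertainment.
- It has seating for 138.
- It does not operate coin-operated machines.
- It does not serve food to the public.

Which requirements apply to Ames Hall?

None

(a) provides live entertainment; is a sole proprietorship (not: is a registered nonprofit) → Municipal Registration not required.
(b) provides live entertainment; does not serve food to the public; is a sole proprietorship → Entertainment License not required.
(c) is a sole proprietorship; seating 138 ≥ 48; employees 46 ≥ 33 → Compliance Authorization not required.
(d) does not serve food to the public → Compliance License not required.
(e) is a sole proprietorship (not: is a registered nonprofit) → Trade Certificate not required.
(f) is a sole proprietorship (not: is a registered nonprofit); provides live entertainment → Nonprofit Authorization not required.
(g) provides live entertainment; does not serve food to the public → Trade Permit not required.
(h) does not provide lodging to guests → Standard Permit not required.
(i) is a sole proprietorship (not: is a franchise of a national chain) → Operating Permit not required.
(j) does not operate coin-operated machines; employees 46 < 57 → Amusement Device Certificate not required.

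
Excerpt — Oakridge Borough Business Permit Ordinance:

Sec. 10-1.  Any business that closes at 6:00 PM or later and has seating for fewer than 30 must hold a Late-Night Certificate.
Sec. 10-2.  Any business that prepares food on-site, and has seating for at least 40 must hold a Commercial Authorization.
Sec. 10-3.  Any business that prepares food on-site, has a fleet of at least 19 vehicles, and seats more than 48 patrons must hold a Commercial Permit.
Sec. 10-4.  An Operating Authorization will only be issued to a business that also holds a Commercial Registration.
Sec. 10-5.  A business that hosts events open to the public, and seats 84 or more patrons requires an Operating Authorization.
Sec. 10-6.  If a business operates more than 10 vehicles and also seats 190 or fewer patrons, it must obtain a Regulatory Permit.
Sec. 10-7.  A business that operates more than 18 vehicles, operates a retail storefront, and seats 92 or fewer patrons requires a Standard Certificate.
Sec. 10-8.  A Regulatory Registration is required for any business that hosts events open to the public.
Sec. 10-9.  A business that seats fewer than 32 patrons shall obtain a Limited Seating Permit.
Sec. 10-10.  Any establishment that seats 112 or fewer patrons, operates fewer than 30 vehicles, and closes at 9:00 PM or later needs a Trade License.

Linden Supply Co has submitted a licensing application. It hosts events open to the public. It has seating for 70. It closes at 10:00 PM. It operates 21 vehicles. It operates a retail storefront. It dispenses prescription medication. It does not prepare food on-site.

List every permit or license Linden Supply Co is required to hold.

Regulatory Permit, Regulatory Registration, Standard Certificate, Trade License

Sec. 10-1. closes 10:00 PM, after 6:00 PM; seating 70 ≥ 30 → Late-Night Certificate not required.
Sec. 10-2. does not prepare food on-site; seating 70 ≥ 40 → Commercial Authorization not required.
Sec. 10-3. does not prepare food on-site; vehicles 21 ≥ 19; seating 70 > 48 → Commercial Permit not required.
Sec. 10-4. Operating Authorization is not required → no effect.
Sec. 10-5. hosts events open to the public; seating 70 < 84 → Operating Authorization not required.
Sec. 10-6. vehicles 21 > 10; seating 70 ≤ 190 → Regulatory Permit required.
Sec. 10-7. vehicles 21 > 18; operates a retail storefront; seating 70 ≤ 92 → Standard Certificate required.
Sec. 10-8. hosts events open to the public → Regulatory Registration required.
Sec. 10-9. seating 70 ≥ 32 → Limited Seating Permit not required.
Sec. 10-10. seating 70 ≤ 112; vehicles 21 < 30; closes 10:00 PM, after 9:00 PM → Trade License required.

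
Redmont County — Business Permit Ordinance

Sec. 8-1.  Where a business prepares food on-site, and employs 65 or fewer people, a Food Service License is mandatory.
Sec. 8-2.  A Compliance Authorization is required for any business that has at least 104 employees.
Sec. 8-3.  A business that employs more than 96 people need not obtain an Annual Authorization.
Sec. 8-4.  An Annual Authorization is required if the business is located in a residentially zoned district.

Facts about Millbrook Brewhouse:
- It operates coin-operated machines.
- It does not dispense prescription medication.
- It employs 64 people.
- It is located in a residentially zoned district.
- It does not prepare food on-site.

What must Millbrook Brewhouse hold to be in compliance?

Annual Authorization

Sec. 8-1. does not prepare food on-site; employees 64 ≤ 65 → Food Service License not required.
Sec. 8-2. employees 64 < 104 → Compliance Authorization not required.
Sec. 8-3. employees 64 ≤ 96 → Annual Authorization exemption does not apply.
Sec. 8-4. is located in a residentially zoned district → Annual Authorization required.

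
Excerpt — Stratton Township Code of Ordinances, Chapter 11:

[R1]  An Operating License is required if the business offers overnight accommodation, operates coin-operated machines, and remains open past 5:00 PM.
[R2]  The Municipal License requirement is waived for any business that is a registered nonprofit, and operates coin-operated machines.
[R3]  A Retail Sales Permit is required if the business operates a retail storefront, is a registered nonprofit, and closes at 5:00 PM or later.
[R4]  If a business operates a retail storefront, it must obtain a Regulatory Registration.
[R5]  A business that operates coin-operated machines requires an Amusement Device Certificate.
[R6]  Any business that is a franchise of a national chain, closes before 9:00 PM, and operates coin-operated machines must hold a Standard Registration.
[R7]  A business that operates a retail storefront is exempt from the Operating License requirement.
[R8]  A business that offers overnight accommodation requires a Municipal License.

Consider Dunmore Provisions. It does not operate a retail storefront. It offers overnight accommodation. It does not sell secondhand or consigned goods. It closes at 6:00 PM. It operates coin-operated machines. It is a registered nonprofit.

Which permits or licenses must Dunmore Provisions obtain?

[R1] offers overnight accommodation; operates coin-operated machines; closes 6:00 PM, after 5:00 PM → Operating License required.
[R2] is a registered nonprofit; operates coin-operated machines → exempt from Municipal License.
[R3] does not operate a retail storefront; is a registered nonprofit; closes 6:00 PM, after 5:00 PM → Retail Sales Permit not required.
[R4] does not operate a retail storefront → Regulatory Registration not required.
[R5] operates coin-operated machines → Amusement Device Certificate required.
[R6] is a registered nonprofit (not: is a franchise of a national chain); closes 6:00 PM, at/before 9:00 PM; operates coin-operated machines → Standard Registration not required.
[R7] does not operate a retail storefront → Operating License exemption does not apply.
[R8] offers overnight accommodation → Municipal License required.

Amusement Device Certificate, Operating License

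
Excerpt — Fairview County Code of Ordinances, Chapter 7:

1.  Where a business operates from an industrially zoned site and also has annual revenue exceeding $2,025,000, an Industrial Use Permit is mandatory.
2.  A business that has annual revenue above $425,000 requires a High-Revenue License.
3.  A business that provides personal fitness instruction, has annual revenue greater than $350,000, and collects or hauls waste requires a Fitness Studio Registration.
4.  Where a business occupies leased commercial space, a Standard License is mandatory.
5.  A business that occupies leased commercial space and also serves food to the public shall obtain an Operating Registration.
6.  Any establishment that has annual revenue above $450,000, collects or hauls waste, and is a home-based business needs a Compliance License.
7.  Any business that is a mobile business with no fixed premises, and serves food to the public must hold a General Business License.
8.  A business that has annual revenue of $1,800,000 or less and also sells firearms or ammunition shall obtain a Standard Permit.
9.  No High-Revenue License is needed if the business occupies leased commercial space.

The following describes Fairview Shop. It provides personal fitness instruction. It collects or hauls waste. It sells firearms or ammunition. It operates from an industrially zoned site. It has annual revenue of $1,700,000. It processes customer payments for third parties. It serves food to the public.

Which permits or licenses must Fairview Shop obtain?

1. operates from an industrially zoned site; revenue $1,700,000 ≤ $2,025,000 → Industrial Use Permit not required.
2. revenue $1,700,000 > $425,000 → High-Revenue License required.
3. provides personal fitness instruction; revenue $1,700,000 > $350,000; collects or hauls waste → Fitness Studio Registration required.
4. operates from an industrially zoned site (not: occupies leased commercial space) → Standard License not required.
5. operates from an industrially zoned site (not: occupies leased commercial space); serves food to the public → Operating Registration not required.
6. revenue $1,700,000 > $450,000; collects or hauls waste; operates from an industrially zoned site (not: is a home-based business) → Compliance License not required.
7. operates from an industrially zoned site (not: is a mobile business with no fixed premises); serves food to the public → General Business License not required.
8. revenue $1,700,000 ≤ $1,800,000; sells firearms or ammunition → Standard Permit required.
9. operates from an industrially zoned site (not: occupies leased commercial space) → High-Revenue License exemption does not apply.

Fitness Studio Registration, High-Revenue License, Standard Permit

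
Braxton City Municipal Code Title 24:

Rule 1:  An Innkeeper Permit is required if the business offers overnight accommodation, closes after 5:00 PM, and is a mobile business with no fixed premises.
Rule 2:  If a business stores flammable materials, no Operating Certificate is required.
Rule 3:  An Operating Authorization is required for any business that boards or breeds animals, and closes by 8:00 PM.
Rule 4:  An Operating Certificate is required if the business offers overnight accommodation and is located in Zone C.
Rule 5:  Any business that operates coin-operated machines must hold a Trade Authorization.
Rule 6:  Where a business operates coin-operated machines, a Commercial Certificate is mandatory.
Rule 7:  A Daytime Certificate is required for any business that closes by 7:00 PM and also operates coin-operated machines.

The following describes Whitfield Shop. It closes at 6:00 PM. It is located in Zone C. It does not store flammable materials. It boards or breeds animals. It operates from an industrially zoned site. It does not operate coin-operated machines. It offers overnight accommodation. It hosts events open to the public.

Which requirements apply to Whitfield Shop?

Rule 1: offers overnight accommodation; closes 6:00 PM, after 5:00 PM; operates from an industrially zoned site (not: is a mobile business with no fixed premises) → Innkeeper Permit not required.
Rule 2: does not store flammable materials → Operating Certificate exemption does not apply.
Rule 3: boards or breeds animals; closes 6:00 PM, at/before 8:00 PM → Operating Authorization required.
Rule 4: offers overnight accommodation; is located in Zone C → Operating Certificate required.
Rule 5: does not operate coin-operated machines → Trade Authorization not required.
Rule 6: does not operate coin-operated machines → Commercial Certificate not required.
Rule 7: closes 6:00 PM, at/before 7:00 PM; does not operate coin-operated machines → Daytime Certificate not required.

Operating Authorization, Operating Certificate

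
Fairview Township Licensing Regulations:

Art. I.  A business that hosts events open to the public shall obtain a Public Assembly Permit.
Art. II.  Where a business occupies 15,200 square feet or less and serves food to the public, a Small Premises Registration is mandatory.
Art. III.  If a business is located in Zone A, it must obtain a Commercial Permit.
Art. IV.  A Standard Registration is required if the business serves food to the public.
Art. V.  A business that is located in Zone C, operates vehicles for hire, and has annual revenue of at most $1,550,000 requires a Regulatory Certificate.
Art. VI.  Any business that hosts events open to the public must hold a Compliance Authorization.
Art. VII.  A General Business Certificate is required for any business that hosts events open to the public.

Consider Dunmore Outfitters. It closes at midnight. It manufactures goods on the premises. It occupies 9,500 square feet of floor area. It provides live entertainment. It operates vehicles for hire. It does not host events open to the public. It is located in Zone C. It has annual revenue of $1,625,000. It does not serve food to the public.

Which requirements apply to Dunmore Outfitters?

Art. I. does not host events open to the public → Public Assembly Permit not required.
Art. II. floor area 9,500 square feet ≤ 15,200 square feet; does not serve food to the public → Small Premises Registration not required.
Art. III. is located in Zone C (not: is located in Zone A) → Commercial Permit not required.
Art. IV. does not serve food to the public → Standard Registration not required.
Art. V. is located in Zone C; operates vehicles for hire; revenue $1,625,000 > $1,550,000 → Regulatory Certificate not required.
Art. VI. does not host events open to the public → Compliance Authorization not required.
Art. VII. does not host events open to the public → General Business Certificate not required.

None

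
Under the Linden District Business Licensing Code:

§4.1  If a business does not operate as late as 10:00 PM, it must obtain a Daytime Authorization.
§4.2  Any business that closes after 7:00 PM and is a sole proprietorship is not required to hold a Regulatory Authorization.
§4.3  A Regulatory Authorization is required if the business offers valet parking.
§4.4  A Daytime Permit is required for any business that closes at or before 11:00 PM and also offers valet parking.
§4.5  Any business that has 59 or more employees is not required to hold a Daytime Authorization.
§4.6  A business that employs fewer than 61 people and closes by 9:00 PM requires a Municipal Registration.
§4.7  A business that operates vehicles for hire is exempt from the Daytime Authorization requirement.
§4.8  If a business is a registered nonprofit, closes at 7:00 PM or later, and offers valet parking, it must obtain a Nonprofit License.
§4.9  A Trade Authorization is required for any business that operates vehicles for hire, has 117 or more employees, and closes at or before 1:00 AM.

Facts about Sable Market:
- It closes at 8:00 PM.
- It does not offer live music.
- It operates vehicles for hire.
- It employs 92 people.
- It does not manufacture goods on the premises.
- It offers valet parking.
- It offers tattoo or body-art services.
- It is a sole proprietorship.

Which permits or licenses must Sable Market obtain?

§4.1 closes 8:00 PM, at/before 10:00 PM → Daytime Authorization required.
§4.2 closes 8:00 PM, after 7:00 PM; is a sole proprietorship → exempt from Regulatory Authorization.
§4.3 offers valet parking → Regulatory Authorization required.
§4.4 closes 8:00 PM, at/before 11:00 PM; offers valet parking → Daytime Permit required.
§4.5 employees 92 ≥ 59 → exempt from Daytime Authorization.
§4.6 employees 92 ≥ 61; closes 8:00 PM, at/before 9:00 PM → Municipal Registration not required.
§4.7 operates vehicles for hire → exempt from Daytime Authorization.
§4.8 is a sole proprietorship (not: is a registered nonprofit); closes 8:00 PM, after 7:00 PM; offers valet parking → Nonprofit License not required.
§4.9 operates vehicles for hire; employees 92 < 117; closes 8:00 PM, at/before 1:00 AM → Trade Authorization not required.

Daytime Permit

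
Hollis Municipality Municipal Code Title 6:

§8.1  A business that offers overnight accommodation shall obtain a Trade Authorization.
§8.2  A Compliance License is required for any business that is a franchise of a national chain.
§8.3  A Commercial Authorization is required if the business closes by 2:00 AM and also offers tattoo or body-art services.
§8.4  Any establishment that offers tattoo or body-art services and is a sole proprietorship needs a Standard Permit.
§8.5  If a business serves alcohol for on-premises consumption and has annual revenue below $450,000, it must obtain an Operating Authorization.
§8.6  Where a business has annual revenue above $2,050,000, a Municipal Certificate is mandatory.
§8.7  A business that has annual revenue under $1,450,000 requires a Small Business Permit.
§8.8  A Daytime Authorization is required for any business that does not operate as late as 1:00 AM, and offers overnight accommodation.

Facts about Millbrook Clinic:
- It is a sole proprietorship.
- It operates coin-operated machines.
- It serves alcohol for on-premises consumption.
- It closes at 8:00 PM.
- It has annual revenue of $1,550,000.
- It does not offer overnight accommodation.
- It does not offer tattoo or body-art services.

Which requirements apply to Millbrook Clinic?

§8.1 does not offer overnight accommodation → Trade Authorization not required.
§8.2 is a sole proprietorship (not: is a franchise of a national chain) → Compliance License not required.
§8.3 closes 8:00 PM, at/before 2:00 AM; does not offer tattoo or body-art services → Commercial Authorization not required.
§8.4 does not offer tattoo or body-art services; is a sole proprietorship → Standard Permit not required.
§8.5 serves alcohol for on-premises consumption; revenue $1,550,000 ≥ $450,000 → Operating Authorization not required.
§8.6 revenue $1,550,000 ≤ $2,050,000 → Municipal Certificate not required.
§8.7 revenue $1,550,000 ≥ $1,450,000 → Small Business Permit not required.
§8.8 closes 8:00 PM, at/before 1:00 AM; does not offer overnight accommodation → Daytime Authorization not required.

None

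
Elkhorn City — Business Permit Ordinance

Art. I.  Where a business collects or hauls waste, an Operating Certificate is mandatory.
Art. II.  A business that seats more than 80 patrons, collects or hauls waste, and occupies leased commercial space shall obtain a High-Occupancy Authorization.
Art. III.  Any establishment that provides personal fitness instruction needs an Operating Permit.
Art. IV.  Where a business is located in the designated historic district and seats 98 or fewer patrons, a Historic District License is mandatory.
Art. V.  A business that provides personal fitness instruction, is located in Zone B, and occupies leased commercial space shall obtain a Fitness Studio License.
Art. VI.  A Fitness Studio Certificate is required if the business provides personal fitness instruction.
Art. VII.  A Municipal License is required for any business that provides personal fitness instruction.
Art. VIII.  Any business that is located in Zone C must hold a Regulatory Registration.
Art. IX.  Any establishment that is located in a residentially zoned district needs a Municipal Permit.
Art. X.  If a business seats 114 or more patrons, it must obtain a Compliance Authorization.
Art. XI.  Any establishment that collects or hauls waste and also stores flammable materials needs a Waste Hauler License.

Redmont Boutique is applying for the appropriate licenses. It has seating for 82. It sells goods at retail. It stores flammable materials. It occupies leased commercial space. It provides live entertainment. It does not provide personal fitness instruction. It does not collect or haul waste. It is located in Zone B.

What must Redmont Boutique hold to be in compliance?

Art. I. does not collect or haul waste → Operating Certificate not required.
Art. II. seating 82 > 80; does not collect or haul waste; occupies leased commercial space → High-Occupancy Authorization not required.
Art. III. does not provide personal fitness instruction → Operating Permit not required.
Art. IV. is located in Zone B (not: is located in the designated historic district); seating 82 ≤ 98 → Historic District License not required.
Art. V. does not provide personal fitness instruction; is located in Zone B; occupies leased commercial space → Fitness Studio License not required.
Art. VI. does not provide personal fitness instruction → Fitness Studio Certificate not required.
Art. VII. does not provide personal fitness instruction → Municipal License not required.
Art. VIII. is located in Zone B (not: is located in Zone C) → Regulatory Registration not required.
Art. IX. is located in Zone B (not: is located in a residentially zoned district) → Municipal Permit not required.
Art. X. seating 82 < 114 → Compliance Authorization not required.
Art. XI. does not collect or haul waste; stores flammable materials → Waste Hauler License not required.

None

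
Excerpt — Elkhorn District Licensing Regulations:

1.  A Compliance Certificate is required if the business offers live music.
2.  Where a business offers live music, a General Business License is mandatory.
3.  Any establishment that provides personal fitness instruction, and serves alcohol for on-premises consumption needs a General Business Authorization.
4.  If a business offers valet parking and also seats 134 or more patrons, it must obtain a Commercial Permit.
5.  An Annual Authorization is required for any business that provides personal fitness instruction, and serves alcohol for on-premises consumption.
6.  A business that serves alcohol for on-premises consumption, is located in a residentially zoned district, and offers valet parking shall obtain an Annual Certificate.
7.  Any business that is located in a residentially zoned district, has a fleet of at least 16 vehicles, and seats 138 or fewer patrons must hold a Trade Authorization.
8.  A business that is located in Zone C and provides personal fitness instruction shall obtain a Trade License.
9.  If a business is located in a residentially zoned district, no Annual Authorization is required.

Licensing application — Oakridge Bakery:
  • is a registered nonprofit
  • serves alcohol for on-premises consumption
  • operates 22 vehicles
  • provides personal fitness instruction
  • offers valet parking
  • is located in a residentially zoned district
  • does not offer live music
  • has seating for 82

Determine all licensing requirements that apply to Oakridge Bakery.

1. does not offer live music → Compliance Certificate not required.
2. does not offer live music → General Business License not required.
3. provides personal fitness instruction; serves alcohol for on-premises consumption → General Business Authorization required.
4. offers valet parking; seating 82 < 134 → Commercial Permit not required.
5. provides personal fitness instruction; serves alcohol for on-premises consumption → Annual Authorization required.
6. serves alcohol for on-premises consumption; is located in a residentially zoned district; offers valet parking → Annual Certificate required.
7. is located in a residentially zoned district; vehicles 22 ≥ 16; seating 82 ≤ 138 → Trade Authorization required.
8. is located in a residentially zoned district (not: is located in Zone C); provides personal fitness instruction → Trade License not required.
9. is located in a residentially zoned district → exempt from Annual Authorization.

Annual Certificate, General Business Authorization, Trade Authorization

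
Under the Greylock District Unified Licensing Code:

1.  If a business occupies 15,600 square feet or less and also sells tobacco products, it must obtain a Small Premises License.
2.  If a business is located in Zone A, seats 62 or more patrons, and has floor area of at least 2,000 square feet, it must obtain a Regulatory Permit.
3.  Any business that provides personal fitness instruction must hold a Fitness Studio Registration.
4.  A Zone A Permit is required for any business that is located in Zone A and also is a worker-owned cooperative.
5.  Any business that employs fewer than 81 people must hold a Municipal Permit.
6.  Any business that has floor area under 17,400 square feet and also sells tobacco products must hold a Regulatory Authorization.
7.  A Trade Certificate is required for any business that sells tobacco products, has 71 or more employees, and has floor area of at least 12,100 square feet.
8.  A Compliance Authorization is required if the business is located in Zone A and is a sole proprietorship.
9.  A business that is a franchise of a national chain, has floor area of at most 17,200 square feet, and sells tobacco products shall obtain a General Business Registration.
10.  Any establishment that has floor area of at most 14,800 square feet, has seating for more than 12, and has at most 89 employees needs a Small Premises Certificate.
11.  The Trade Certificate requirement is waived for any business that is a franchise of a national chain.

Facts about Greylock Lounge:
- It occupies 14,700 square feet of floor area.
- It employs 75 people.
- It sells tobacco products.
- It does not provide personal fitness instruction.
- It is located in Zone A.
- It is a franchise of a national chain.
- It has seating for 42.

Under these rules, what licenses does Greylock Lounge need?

General Business Registration, Municipal Permit, Regulatory Authorization, Small Premises Certificate, Small Premises License

1. floor area 14,700 square feet ≤ 15,600 square feet; sells tobacco products → Small Premises License required.
2. is located in Zone A; seating 42 < 62; floor area 14,700 square feet ≥ 2,000 square feet → Regulatory Permit not required.
3. does not provide personal fitness instruction → Fitness Studio Registration not required.
4. is located in Zone A; is a franchise of a national chain (not: is a worker-owned cooperative) → Zone A Permit not required.
5. employees 75 < 81 → Municipal Permit required.
6. floor area 14,700 square feet < 17,400 square feet; sells tobacco products → Regulatory Authorization required.
7. sells tobacco products; employees 75 ≥ 71; floor area 14,700 square feet ≥ 12,100 square feet → Trade Certificate required.
8. is located in Zone A; is a franchise of a national chain (not: is a sole proprietorship) → Compliance Authorization not required.
9. is a franchise of a national chain; floor area 14,700 square feet ≤ 17,200 square feet; sells tobacco products → General Business Registration required.
10. floor area 14,700 square feet ≤ 14,800 square feet; seating 42 > 12; employees 75 ≤ 89 → Small Premises Certificate required.
11. is a franchise of a national chain → exempt from Trade Certificate.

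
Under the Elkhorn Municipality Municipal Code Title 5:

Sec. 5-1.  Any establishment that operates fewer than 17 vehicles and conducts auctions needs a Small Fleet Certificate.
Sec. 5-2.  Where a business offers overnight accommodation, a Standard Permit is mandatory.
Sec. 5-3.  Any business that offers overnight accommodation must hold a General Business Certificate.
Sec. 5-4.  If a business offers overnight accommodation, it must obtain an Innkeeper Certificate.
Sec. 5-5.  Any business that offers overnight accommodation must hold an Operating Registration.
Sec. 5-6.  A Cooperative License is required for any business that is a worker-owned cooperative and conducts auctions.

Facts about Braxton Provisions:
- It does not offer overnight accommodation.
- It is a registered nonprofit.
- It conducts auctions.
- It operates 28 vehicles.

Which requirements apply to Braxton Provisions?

None

Sec. 5-1. vehicles 28 ≥ 17; conducts auctions → Small Fleet Certificate not required.
Sec. 5-2. does not offer overnight accommodation → Standard Permit not required.
Sec. 5-3. does not offer overnight accommodation → General Business Certificate not required.
Sec. 5-4. does not offer overnight accommodation → Innkeeper Certificate not required.
Sec. 5-5. does not offer overnight accommodation → Operating Registration not required.
Sec. 5-6. is a registered nonprofit (not: is a worker-owned cooperative); conducts auctions → Cooperative License not required.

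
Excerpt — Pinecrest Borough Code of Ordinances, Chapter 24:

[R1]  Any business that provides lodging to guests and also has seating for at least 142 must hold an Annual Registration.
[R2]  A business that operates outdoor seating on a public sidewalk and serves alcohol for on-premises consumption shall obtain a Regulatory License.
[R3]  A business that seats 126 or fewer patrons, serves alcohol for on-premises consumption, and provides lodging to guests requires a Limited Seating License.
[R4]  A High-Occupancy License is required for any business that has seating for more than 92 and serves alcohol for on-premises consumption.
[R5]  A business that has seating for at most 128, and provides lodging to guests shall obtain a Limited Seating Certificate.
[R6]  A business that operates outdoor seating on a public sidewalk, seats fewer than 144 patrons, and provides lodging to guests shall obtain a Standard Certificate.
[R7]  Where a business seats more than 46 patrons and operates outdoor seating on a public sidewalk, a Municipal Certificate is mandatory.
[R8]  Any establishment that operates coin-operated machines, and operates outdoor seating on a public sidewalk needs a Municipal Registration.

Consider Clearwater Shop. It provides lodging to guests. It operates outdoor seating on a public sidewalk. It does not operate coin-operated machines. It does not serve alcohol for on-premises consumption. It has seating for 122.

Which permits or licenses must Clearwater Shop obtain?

Limited Seating Certificate, Municipal Certificate, Standard Certificate

[R1] provides lodging to guests; seating 122 < 142 → Annual Registration not required.
[R2] operates outdoor seating on a public sidewalk; does not serve alcohol for on-premises consumption → Regulatory License not required.
[R3] seating 122 ≤ 126; does not serve alcohol for on-premises consumption; provides lodging to guests → Limited Seating License not required.
[R4] seating 122 > 92; does not serve alcohol for on-premises consumption → High-Occupancy License not required.
[R5] seating 122 ≤ 128; provides lodging to guests → Limited Seating Certificate required.
[R6] operates outdoor seating on a public sidewalk; seating 122 < 144; provides lodging to guests → Standard Certificate required.
[R7] seating 122 > 46; operates outdoor seating on a public sidewalk → Municipal Certificate required.
[R8] does not operate coin-operated machines; operates outdoor seating on a public sidewalk → Municipal Registration not required.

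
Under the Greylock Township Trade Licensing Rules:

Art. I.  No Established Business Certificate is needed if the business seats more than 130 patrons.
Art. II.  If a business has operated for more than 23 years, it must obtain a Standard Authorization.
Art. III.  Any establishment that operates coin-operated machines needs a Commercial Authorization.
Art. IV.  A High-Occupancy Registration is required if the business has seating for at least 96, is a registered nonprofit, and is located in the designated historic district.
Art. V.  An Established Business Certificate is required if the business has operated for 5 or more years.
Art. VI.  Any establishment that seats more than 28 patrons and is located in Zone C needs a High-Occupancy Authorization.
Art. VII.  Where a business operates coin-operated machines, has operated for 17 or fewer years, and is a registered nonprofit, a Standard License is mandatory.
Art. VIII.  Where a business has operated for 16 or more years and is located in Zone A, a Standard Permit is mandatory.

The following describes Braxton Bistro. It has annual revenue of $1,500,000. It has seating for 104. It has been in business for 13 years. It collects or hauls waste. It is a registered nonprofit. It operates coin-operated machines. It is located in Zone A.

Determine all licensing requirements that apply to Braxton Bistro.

Commercial Authorization, Established Business Certificate, Standard License

Art. I. seating 104 ≤ 130 → Established Business Certificate exemption does not apply.
Art. II. years in business 13 ≤ 23 → Standard Authorization not required.
Art. III. operates coin-operated machines → Commercial Authorization required.
Art. IV. seating 104 ≥ 96; is a registered nonprofit; is located in Zone A (not: is located in the designated historic district) → High-Occupancy Registration not required.
Art. V. years in business 13 ≥ 5 → Established Business Certificate required.
Art. VI. seating 104 > 28; is located in Zone A (not: is located in Zone C) → High-Occupancy Authorization not required.
Art. VII. operates coin-operated machines; years in business 13 ≤ 17; is a registered nonprofit → Standard License required.
Art. VIII. years in business 13 < 16; is located in Zone A → Standard Permit not required.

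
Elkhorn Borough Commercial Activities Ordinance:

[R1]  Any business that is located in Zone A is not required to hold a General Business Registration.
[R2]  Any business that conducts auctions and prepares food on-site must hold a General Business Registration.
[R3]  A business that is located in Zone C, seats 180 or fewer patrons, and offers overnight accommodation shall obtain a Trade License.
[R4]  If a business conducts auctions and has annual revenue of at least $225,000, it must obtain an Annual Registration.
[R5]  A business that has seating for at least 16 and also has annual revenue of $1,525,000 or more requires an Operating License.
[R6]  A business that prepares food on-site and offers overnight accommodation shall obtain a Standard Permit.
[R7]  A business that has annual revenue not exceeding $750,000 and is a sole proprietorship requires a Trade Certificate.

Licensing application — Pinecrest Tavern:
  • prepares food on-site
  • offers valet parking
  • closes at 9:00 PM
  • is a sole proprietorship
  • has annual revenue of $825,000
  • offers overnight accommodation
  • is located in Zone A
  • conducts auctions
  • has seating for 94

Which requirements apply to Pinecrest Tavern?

Annual Registration, Standard Permit

[R1] is located in Zone A → exempt from General Business Registration.
[R2] conducts auctions; prepares food on-site → General Business Registration required.
[R3] is located in Zone A (not: is located in Zone C); seating 94 ≤ 180; offers overnight accommodation → Trade License not required.
[R4] conducts auctions; revenue $825,000 ≥ $225,000 → Annual Registration required.
[R5] seating 94 ≥ 16; revenue $825,000 < $1,525,000 → Operating License not required.
[R6] prepares food on-site; offers overnight accommodation → Standard Permit required.
[R7] revenue $825,000 > $750,000; is a sole proprietorship → Trade Certificate not required.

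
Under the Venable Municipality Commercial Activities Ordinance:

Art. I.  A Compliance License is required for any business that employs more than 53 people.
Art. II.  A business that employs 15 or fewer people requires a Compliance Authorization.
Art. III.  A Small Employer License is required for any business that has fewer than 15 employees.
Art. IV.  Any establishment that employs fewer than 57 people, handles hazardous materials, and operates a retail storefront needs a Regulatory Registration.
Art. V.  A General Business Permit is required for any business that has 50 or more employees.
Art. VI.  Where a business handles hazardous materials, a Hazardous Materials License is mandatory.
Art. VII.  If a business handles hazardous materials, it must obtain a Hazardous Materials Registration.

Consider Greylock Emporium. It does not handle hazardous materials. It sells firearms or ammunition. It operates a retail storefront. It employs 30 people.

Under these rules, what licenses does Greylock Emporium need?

Art. I. employees 30 ≤ 53 → Compliance License not required.
Art. II. employees 30 > 15 → Compliance Authorization not required.
Art. III. employees 30 ≥ 15 → Small Employer License not required.
Art. IV. employees 30 < 57; does not handle hazardous materials; operates a retail storefront → Regulatory Registration not required.
Art. V. employees 30 < 50 → General Business Permit not required.
Art. VI. does not handle hazardous materials → Hazardous Materials License not required.
Art. VII. does not handle hazardous materials → Hazardous Materials Registration not required.

None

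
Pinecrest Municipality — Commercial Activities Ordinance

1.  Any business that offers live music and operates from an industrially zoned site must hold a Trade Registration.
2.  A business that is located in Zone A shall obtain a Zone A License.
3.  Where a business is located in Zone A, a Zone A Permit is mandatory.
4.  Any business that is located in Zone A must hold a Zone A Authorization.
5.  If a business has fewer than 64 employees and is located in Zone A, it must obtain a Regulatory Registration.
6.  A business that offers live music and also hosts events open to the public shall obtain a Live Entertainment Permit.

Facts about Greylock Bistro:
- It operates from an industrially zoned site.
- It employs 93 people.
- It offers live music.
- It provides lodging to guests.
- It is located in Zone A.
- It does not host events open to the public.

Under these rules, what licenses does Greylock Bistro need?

1. offers live music; operates from an industrially zoned site → Trade Registration required.
2. is located in Zone A → Zone A License required.
3. is located in Zone A → Zone A Permit required.
4. is located in Zone A → Zone A Authorization required.
5. employees 93 ≥ 64; is located in Zone A → Regulatory Registration not required.
6. offers live music; does not host events open to the public → Live Entertainment Permit not required.

Trade Registration, Zone A Authorization, Zone A License, Zone A Permit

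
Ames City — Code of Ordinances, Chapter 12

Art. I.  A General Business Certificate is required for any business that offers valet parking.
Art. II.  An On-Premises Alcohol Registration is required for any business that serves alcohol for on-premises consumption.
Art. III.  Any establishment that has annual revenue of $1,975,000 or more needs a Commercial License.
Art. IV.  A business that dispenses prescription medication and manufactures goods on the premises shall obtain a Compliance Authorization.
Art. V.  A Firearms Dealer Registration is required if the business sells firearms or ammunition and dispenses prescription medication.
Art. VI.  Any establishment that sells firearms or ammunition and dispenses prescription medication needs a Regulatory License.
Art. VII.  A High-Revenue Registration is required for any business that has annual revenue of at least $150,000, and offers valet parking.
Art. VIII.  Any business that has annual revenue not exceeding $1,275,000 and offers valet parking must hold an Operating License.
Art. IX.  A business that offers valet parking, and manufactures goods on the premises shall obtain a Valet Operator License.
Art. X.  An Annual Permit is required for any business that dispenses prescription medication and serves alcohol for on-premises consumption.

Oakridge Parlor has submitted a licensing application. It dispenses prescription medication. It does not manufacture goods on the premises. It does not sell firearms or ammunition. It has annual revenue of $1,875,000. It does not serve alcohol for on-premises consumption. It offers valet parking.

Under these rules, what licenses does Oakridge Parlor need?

General Business Certificate, High-Revenue Registration

Art. I. offers valet parking → General Business Certificate required.
Art. II. does not serve alcohol for on-premises consumption → On-Premises Alcohol Registration not required.
Art. III. revenue $1,875,000 < $1,975,000 → Commercial License not required.
Art. IV. dispenses prescription medication; does not manufacture goods on the premises → Compliance Authorization not required.
Art. V. does not sell firearms or ammunition; dispenses prescription medication → Firearms Dealer Registration not required.
Art. VI. does not sell firearms or ammunition; dispenses prescription medication → Regulatory License not required.
Art. VII. revenue $1,875,000 ≥ $150,000; offers valet parking → High-Revenue Registration required.
Art. VIII. revenue $1,875,000 > $1,275,000; offers valet parking → Operating License not required.
Art. IX. offers valet parking; does not manufacture goods on the premises → Valet Operator License not required.
Art. X. dispenses prescription medication; does not serve alcohol for on-premises consumption → Annual Permit not required.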